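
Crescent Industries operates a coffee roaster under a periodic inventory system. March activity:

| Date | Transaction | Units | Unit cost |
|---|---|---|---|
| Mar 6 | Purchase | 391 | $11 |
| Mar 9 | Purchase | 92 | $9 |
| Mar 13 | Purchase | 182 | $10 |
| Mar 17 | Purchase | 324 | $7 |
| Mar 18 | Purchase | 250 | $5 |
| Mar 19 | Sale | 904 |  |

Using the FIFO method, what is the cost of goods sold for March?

Mar 19, 904 sold [FIFO — oldest first]: 391 @ $11 + 92 @ $9 + 182 @ $10 + 239 @ $7 = $8,622
Ending inventory: 85 @ $7 + 250 @ $5 = $1,845
Check: goods available $10,467 = COGS $8,622 + ending $1,845

COGS = $8,622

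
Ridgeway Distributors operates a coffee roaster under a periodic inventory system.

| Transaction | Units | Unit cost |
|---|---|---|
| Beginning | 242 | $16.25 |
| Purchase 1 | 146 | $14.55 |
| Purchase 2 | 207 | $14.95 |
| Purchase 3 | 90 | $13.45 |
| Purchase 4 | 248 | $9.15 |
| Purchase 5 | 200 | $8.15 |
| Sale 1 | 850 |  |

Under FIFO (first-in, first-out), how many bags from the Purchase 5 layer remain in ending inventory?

200

Sale 1 (850) [FIFO — oldest first]: 242 @ $16.25 + 146 @ $14.55 + 207 @ $14.95 + 90 @ $13.45 + 165 @ $9.15 = $11,871.70
Ending inventory: 83 @ $9.15 + 200 @ $8.15 = $2,389.45
Check: goods available $14,261.15 = COGS $11,871.70 + ending $2,389.45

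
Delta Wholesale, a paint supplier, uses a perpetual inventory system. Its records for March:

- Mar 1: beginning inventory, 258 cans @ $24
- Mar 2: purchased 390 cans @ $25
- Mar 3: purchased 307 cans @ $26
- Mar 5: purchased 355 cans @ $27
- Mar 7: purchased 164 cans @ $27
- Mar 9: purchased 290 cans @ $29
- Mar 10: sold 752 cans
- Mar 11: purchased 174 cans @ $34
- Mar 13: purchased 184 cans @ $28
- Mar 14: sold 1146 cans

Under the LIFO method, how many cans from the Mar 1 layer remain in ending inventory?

224

Mar 10, 752 sold [LIFO — newest first]: 290 @ $29 + 164 @ $27 + 298 @ $27 = $20,884
Mar 14, 1146 sold [LIFO — newest first]: 184 @ $28 + 174 @ $34 + 57 @ $27 + 307 @ $26 + 390 @ $25 + 34 @ $24 = $31,155
Total COGS = $20,884 + $31,155 = $52,039
Ending inventory: 224 @ $24 = $5,376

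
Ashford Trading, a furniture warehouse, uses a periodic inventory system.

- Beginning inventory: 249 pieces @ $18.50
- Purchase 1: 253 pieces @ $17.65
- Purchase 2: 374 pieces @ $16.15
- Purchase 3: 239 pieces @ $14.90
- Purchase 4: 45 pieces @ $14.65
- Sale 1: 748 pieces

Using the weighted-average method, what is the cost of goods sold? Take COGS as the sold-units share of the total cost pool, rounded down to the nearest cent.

COGS = $12,466.06

Sale 1, sell 748: 748/1160 × $19,332.40 → $12,466.06
Ending inventory (cost pool remaining) = $6,866.34
Check: goods available $19,332.40 = COGS $12,466.06 + ending $6,866.34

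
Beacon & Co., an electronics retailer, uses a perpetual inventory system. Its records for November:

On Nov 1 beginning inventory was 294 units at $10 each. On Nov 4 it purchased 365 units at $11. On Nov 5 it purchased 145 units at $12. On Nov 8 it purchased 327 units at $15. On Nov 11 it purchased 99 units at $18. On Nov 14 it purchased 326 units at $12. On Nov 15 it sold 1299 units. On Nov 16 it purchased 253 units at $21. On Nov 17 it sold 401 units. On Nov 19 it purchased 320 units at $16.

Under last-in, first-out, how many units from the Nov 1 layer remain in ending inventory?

Nov 15, 1299 sold [LIFO — newest first]: 326 @ $12 + 99 @ $18 + 327 @ $15 + 145 @ $12 + 365 @ $11 + 37 @ $10 = $16,724
Nov 17, 401 sold [LIFO — newest first]: 253 @ $21 + 148 @ $10 = $6,793
Total COGS = $16,724 + $6,793 = $23,517
Ending inventory: 109 @ $10 + 320 @ $16 = $6,210
Check: goods available $29,727 = COGS $23,517 + ending $6,210

109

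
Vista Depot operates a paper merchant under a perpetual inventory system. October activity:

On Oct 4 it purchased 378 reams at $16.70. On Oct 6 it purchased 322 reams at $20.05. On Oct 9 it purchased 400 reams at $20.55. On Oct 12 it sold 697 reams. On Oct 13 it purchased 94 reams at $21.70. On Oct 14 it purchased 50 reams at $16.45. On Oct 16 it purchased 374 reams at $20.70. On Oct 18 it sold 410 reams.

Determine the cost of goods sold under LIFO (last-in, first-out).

Oct 12, 697 sold [LIFO — newest first]: 400 @ $20.55 + 297 @ $20.05 = $14,174.85
Oct 18, 410 sold [LIFO — newest first]: 374 @ $20.70 + 36 @ $16.45 = $8,334.00
Total COGS = $14,174.85 + $8,334.00 = $22,508.85
Ending inventory: 378 @ $16.70 + 25 @ $20.05 + 94 @ $21.70 + 14 @ $16.45 = $9,083.95

COGS = $22,508.85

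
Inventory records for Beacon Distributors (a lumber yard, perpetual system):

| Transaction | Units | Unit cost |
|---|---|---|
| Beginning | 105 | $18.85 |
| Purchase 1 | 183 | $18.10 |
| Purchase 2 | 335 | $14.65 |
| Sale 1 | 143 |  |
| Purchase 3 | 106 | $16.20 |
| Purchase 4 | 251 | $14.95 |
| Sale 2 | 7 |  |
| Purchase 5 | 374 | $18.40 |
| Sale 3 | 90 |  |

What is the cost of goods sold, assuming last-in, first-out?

COGS = $3,855.60

Sale 1 (143) [LIFO — newest first]: 143 @ $14.65 = $2,094.95
Sale 2 (7) [LIFO — newest first]: 7 @ $14.95 = $104.65
Sale 3 (90) [LIFO — newest first]: 90 @ $18.40 = $1,656.00
Total COGS = $2,094.95 + $104.65 + $1,656.00 = $3,855.60
Ending inventory: 105 @ $18.85 + 183 @ $18.10 + 192 @ $14.65 + 106 @ $16.20 + 244 @ $14.95 + 284 @ $18.40 = $18,694.95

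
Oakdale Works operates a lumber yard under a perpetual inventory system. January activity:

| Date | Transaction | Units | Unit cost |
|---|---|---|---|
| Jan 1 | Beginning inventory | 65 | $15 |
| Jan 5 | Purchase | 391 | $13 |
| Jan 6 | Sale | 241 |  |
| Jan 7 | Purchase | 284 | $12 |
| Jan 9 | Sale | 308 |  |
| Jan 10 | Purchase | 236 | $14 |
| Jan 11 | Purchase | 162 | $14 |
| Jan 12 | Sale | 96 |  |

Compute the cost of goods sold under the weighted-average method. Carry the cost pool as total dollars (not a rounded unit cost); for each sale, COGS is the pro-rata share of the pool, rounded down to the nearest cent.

COGS = $8,367.21

After Jan 1: 65 on hand, pool $975.00 (≈ $15.0000 each)
After Jan 5: 456 on hand, pool $6,058.00 (≈ $13.2851 each)
Jan 6, sell 241: 241/456 × $6,058.00 → $3,201.70
After Jan 7: 499 on hand, pool $6,264.30 (≈ $12.5537 each)
Jan 9, sell 308: 308/499 × $6,264.30 → $3,866.54
After Jan 10: 427 on hand, pool $5,701.76 (≈ $13.3531 each)
After Jan 11: 589 on hand, pool $7,969.76 (≈ $13.5310 each)
Jan 12, sell 96: 96/589 × $7,969.76 → $1,298.97
Total COGS = $3,201.70 + $3,866.54 + $1,298.97 = $8,367.21
Ending inventory (cost pool remaining) = $6,670.79
Check: goods available $15,038.00 = COGS $8,367.21 + ending $6,670.79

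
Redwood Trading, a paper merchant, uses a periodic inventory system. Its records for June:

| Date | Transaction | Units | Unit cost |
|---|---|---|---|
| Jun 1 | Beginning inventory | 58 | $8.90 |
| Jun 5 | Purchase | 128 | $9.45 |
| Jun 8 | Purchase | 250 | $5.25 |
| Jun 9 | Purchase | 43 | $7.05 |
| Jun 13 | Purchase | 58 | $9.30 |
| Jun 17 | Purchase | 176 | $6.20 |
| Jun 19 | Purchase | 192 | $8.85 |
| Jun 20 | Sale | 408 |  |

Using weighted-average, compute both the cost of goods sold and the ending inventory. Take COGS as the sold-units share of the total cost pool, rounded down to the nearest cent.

COGS = $3,007.59; ending inventory = $3,663.66

Jun 20, sell 408: 408/905 × $6,671.25 → $3,007.59
Ending inventory (cost pool remaining) = $3,663.66
Check: goods available $6,671.25 = COGS $3,007.59 + ending $3,663.66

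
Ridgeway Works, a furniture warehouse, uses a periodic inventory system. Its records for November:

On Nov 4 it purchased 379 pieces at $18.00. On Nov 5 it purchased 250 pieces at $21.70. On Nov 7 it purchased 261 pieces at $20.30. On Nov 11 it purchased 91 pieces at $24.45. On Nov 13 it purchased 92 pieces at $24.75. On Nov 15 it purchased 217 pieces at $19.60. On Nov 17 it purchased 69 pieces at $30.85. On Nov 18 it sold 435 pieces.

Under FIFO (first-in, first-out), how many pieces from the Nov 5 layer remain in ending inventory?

Nov 18, 435 sold [FIFO — oldest first]: 379 @ $18.00 + 56 @ $21.70 = $8,037.20
Ending inventory: 194 @ $21.70 + 261 @ $20.30 + 91 @ $24.45 + 92 @ $24.75 + 217 @ $19.60 + 69 @ $30.85 = $20,391.90
Check: goods available $28,429.10 = COGS $8,037.20 + ending $20,391.90

194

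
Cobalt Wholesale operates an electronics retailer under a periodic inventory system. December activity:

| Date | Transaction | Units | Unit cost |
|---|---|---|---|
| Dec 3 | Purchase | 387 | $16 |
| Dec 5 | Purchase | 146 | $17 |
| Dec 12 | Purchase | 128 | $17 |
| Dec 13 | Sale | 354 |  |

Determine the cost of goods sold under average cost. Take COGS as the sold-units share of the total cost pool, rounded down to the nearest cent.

COGS = $5,810.74

Dec 13, sell 354: 354/661 × $10,850.00 → $5,810.74
Ending inventory (cost pool remaining) = $5,039.26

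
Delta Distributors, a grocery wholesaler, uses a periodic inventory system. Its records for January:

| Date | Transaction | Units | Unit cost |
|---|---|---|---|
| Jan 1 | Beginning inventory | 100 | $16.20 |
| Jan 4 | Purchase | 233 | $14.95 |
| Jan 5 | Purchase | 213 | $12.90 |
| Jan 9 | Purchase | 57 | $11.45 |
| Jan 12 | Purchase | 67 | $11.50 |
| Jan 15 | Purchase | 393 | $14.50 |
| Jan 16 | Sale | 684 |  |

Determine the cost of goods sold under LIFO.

Jan 16, 684 sold [LIFO — newest first]: 393 @ $14.50 + 67 @ $11.50 + 57 @ $11.45 + 167 @ $12.90 = $9,275.95
Ending inventory: 100 @ $16.20 + 233 @ $14.95 + 46 @ $12.90 = $5,696.75

COGS = $9,275.95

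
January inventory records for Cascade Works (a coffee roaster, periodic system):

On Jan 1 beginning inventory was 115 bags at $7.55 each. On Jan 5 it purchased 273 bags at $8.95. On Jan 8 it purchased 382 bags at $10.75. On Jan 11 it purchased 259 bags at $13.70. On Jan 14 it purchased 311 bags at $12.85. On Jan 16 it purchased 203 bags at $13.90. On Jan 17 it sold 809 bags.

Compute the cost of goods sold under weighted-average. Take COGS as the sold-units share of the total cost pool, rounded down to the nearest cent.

Jan 17, sell 809: 809/1543 × $17,784.45 → $9,324.44
Ending inventory (cost pool remaining) = $8,460.01

COGS = $9,324.44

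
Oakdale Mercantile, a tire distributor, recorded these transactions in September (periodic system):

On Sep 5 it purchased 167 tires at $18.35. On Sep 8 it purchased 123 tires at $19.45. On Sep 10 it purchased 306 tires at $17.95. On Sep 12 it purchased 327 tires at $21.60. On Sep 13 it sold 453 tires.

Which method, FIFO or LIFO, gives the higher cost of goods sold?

LIFO

FIFO COGS: 167 @ $18.35 + 123 @ $19.45 + 163 @ $17.95 = $8,382.65
LIFO COGS: 327 @ $21.60 + 126 @ $17.95 = $9,324.90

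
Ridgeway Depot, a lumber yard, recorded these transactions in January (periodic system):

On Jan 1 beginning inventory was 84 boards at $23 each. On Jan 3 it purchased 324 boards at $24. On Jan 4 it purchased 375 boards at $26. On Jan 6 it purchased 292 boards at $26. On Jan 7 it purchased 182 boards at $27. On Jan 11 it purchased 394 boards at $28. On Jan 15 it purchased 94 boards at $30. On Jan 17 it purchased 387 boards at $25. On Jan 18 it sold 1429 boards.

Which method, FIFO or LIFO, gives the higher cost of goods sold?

LIFO

FIFO COGS: 84 @ $23 + 324 @ $24 + 375 @ $26 + 292 @ $26 + 182 @ $27 + 172 @ $28 = $36,780
LIFO COGS: 387 @ $25 + 94 @ $30 + 394 @ $28 + 182 @ $27 + 292 @ $26 + 80 @ $26 = $38,113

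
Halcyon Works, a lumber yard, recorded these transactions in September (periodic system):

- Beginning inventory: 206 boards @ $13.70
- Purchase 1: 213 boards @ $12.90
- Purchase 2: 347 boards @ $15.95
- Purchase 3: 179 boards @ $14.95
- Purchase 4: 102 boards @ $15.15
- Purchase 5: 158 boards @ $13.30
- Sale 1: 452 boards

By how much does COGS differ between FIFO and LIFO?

$433.85

FIFO COGS: 206 @ $13.70 + 213 @ $12.90 + 33 @ $15.95 = $6,096.25
LIFO COGS: 158 @ $13.30 + 102 @ $15.15 + 179 @ $14.95 + 13 @ $15.95 = $6,530.10
Difference = |$6,096.25 − $6,530.10| = $433.85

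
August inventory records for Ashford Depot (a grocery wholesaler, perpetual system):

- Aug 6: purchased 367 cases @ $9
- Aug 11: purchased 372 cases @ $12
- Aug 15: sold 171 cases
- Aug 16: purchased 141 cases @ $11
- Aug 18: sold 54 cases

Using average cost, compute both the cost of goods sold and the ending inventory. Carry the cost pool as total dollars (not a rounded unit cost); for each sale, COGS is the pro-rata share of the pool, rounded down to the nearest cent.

COGS = $2,370.03; ending inventory = $6,947.97

After Aug 6: 367 on hand, pool $3,303.00 (≈ $9.0000 each)
After Aug 11: 739 on hand, pool $7,767.00 (≈ $10.5101 each)
Aug 15, sell 171: 171/739 × $7,767.00 → $1,797.23
After Aug 16: 709 on hand, pool $7,520.77 (≈ $10.6076 each)
Aug 18, sell 54: 54/709 × $7,520.77 → $572.80
Total COGS = $1,797.23 + $572.80 = $2,370.03
Ending inventory (cost pool remaining) = $6,947.97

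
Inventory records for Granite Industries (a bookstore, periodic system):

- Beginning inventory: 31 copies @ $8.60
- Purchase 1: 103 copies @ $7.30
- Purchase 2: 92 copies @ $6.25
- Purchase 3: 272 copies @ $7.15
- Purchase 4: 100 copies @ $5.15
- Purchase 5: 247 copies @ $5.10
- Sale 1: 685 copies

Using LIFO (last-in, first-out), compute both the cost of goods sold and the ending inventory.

Sale 1 (685) [LIFO — newest first]: 247 @ $5.10 + 100 @ $5.15 + 272 @ $7.15 + 66 @ $6.25 = $4,132.00
Ending inventory: 31 @ $8.60 + 103 @ $7.30 + 26 @ $6.25 = $1,181.00

COGS = $4,132.00; ending inventory = $1,181.00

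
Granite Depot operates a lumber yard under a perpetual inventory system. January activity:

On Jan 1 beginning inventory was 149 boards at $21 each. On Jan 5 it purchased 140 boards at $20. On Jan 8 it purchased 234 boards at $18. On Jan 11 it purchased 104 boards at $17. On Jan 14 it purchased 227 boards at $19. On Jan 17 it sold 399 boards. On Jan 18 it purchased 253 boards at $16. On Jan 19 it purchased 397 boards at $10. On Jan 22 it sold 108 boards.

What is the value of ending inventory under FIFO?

Ending inventory = $14,387

Jan 17, 399 sold [FIFO — oldest first]: 149 @ $21 + 140 @ $20 + 110 @ $18 = $7,909
Jan 22, 108 sold [FIFO — oldest first]: 108 @ $18 = $1,944
Total COGS = $7,909 + $1,944 = $9,853
Ending inventory: 16 @ $18 + 104 @ $17 + 227 @ $19 + 253 @ $16 + 397 @ $10 = $14,387
Check: goods available $24,240 = COGS $9,853 + ending $14,387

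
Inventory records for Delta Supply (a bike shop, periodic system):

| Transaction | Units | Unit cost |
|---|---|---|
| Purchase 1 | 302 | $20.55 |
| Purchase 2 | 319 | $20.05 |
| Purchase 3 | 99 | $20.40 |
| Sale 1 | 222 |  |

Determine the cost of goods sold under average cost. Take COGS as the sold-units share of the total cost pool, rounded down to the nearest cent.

Sale 1, sell 222: 222/720 × $14,621.65 → $4,508.34
Ending inventory (cost pool remaining) = $10,113.31

COGS = $4,508.34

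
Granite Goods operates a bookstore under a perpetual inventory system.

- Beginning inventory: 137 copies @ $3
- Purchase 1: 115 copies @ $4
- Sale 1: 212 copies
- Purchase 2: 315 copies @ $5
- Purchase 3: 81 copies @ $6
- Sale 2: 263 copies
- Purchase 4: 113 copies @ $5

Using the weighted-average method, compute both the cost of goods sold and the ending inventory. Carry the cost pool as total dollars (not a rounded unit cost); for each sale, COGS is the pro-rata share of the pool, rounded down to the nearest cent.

After Beginning: 137 on hand, pool $411.00 (≈ $3.0000 each)
After Purchase 1: 252 on hand, pool $871.00 (≈ $3.4563 each)
Sale 1, sell 212: 212/252 × $871.00 → $732.74
After Purchase 2: 355 on hand, pool $1,713.26 (≈ $4.8261 each)
After Purchase 3: 436 on hand, pool $2,199.26 (≈ $5.0442 each)
Sale 2, sell 263: 263/436 × $2,199.26 → $1,326.61
After Purchase 4: 286 on hand, pool $1,437.65 (≈ $5.0267 each)
Total COGS = $732.74 + $1,326.61 = $2,059.35
Ending inventory (cost pool remaining) = $1,437.65
Check: goods available $3,497.00 = COGS $2,059.35 + ending $1,437.65

COGS = $2,059.35; ending inventory = $1,437.65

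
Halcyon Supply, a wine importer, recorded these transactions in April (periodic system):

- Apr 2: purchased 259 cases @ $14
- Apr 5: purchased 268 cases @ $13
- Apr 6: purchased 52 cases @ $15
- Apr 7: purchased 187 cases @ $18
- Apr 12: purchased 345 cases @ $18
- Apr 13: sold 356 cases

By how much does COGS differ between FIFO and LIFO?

FIFO COGS: 259 @ $14 + 97 @ $13 = $4,887
LIFO COGS: 345 @ $18 + 11 @ $18 = $6,408
Difference = |$4,887 − $6,408| = $1,521

$1,521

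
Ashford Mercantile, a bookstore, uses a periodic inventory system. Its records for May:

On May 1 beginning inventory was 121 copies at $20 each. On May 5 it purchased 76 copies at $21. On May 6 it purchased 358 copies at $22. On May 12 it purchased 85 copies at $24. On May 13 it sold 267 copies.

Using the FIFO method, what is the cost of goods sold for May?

COGS = $5,556

May 13, 267 sold [FIFO — oldest first]: 121 @ $20 + 76 @ $21 + 70 @ $22 = $5,556
Ending inventory: 288 @ $22 + 85 @ $24 = $8,376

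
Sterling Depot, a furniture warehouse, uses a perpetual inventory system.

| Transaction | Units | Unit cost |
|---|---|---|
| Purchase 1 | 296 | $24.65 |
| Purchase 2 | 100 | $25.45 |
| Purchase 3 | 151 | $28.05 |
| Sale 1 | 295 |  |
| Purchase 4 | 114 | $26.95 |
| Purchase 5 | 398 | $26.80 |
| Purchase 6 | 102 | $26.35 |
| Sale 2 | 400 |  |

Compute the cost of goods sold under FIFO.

Sale 1 (295) [FIFO — oldest first]: 295 @ $24.65 = $7,271.75
Sale 2 (400) [FIFO — oldest first]: 1 @ $24.65 + 100 @ $25.45 + 151 @ $28.05 + 114 @ $26.95 + 34 @ $26.80 = $10,788.70
Total COGS = $7,271.75 + $10,788.70 = $18,060.45
Ending inventory: 364 @ $26.80 + 102 @ $26.35 = $12,442.90

COGS = $18,060.45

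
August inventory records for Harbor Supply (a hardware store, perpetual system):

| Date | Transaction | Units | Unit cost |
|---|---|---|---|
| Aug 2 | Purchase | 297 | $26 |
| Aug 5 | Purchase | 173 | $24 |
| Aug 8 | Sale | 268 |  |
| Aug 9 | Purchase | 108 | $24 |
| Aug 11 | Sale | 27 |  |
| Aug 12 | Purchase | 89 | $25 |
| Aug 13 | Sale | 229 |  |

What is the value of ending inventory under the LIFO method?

Ending inventory = $3,718

Aug 8, 268 sold [LIFO — newest first]: 173 @ $24 + 95 @ $26 = $6,622
Aug 11, 27 sold [LIFO — newest first]: 27 @ $24 = $648
Aug 13, 229 sold [LIFO — newest first]: 89 @ $25 + 81 @ $24 + 59 @ $26 = $5,703
Total COGS = $6,622 + $648 + $5,703 = $12,973
Ending inventory: 143 @ $26 = $3,718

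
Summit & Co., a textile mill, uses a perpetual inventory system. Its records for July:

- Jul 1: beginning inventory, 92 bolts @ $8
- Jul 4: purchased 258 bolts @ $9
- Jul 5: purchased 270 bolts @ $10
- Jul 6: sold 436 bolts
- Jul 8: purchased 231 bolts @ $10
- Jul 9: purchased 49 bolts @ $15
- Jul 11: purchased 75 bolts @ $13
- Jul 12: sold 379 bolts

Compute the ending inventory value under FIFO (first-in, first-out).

Jul 6, 436 sold [FIFO — oldest first]: 92 @ $8 + 258 @ $9 + 86 @ $10 = $3,918
Jul 12, 379 sold [FIFO — oldest first]: 184 @ $10 + 195 @ $10 = $3,790
Total COGS = $3,918 + $3,790 = $7,708
Ending inventory: 36 @ $10 + 49 @ $15 + 75 @ $13 = $2,070
Check: goods available $9,778 = COGS $7,708 + ending $2,070

Ending inventory = $2,070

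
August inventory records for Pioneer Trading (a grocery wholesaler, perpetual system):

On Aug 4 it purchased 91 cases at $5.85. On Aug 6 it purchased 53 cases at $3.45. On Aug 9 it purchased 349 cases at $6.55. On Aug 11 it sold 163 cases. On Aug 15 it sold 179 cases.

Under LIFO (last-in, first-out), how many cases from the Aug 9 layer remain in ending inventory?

7

Aug 11, 163 sold [LIFO — newest first]: 163 @ $6.55 = $1,067.65
Aug 15, 179 sold [LIFO — newest first]: 179 @ $6.55 = $1,172.45
Total COGS = $1,067.65 + $1,172.45 = $2,240.10
Ending inventory: 91 @ $5.85 + 53 @ $3.45 + 7 @ $6.55 = $761.05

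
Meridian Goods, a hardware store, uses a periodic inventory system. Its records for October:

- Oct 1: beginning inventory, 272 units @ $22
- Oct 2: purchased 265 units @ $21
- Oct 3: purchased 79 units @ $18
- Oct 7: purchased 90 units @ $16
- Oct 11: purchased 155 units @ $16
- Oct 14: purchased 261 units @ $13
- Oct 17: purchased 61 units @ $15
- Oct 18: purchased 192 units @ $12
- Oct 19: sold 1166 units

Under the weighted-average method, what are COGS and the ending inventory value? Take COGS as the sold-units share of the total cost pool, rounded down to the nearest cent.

Oct 19, sell 1166: 1166/1375 × $23,503.00 → $19,930.54
Ending inventory (cost pool remaining) = $3,572.46

COGS = $19,930.54; ending inventory = $3,572.46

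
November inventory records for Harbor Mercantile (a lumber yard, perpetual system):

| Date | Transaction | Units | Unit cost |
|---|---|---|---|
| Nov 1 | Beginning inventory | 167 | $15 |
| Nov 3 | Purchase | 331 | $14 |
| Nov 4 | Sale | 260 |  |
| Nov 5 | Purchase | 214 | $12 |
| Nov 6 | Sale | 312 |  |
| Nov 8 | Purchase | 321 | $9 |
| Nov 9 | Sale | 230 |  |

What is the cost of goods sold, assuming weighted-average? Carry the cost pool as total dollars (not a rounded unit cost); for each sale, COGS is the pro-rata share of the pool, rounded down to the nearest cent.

After Nov 1: 167 on hand, pool $2,505.00 (≈ $15.0000 each)
After Nov 3: 498 on hand, pool $7,139.00 (≈ $14.3353 each)
Nov 4, sell 260: 260/498 × $7,139.00 → $3,727.18
After Nov 5: 452 on hand, pool $5,979.82 (≈ $13.2297 each)
Nov 6, sell 312: 312/452 × $5,979.82 → $4,127.66
After Nov 8: 461 on hand, pool $4,741.16 (≈ $10.2845 each)
Nov 9, sell 230: 230/461 × $4,741.16 → $2,365.43
Total COGS = $3,727.18 + $4,127.66 + $2,365.43 = $10,220.27
Ending inventory (cost pool remaining) = $2,375.73

COGS = $10,220.27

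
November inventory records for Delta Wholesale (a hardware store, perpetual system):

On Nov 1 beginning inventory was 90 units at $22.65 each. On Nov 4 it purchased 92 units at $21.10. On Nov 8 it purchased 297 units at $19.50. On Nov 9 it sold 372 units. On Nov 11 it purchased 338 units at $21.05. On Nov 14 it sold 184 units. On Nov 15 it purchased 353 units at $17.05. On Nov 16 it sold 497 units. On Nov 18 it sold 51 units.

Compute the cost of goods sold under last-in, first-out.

COGS = $21,409.85

Nov 9, 372 sold [LIFO — newest first]: 297 @ $19.50 + 75 @ $21.10 = $7,374.00
Nov 14, 184 sold [LIFO — newest first]: 184 @ $21.05 = $3,873.20
Nov 16, 497 sold [LIFO — newest first]: 353 @ $17.05 + 144 @ $21.05 = $9,049.85
Nov 18, 51 sold [LIFO — newest first]: 10 @ $21.05 + 17 @ $21.10 + 24 @ $22.65 = $1,112.80
Total COGS = $7,374.00 + $3,873.20 + $9,049.85 + $1,112.80 = $21,409.85
Ending inventory: 66 @ $22.65 = $1,494.90
Check: goods available $22,904.75 = COGS $21,409.85 + ending $1,494.90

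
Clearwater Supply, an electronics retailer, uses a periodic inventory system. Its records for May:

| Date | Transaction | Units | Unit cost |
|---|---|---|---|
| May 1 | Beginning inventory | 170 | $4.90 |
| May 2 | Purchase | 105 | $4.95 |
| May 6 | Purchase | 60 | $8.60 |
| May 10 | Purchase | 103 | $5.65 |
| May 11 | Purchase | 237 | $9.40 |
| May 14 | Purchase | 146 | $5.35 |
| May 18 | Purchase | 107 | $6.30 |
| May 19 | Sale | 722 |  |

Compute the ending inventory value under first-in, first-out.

May 19, 722 sold [FIFO — oldest first]: 170 @ $4.90 + 105 @ $4.95 + 60 @ $8.60 + 103 @ $5.65 + 237 @ $9.40 + 47 @ $5.35 = $4,929.95
Ending inventory: 99 @ $5.35 + 107 @ $6.30 = $1,203.75

Ending inventory = $1,203.75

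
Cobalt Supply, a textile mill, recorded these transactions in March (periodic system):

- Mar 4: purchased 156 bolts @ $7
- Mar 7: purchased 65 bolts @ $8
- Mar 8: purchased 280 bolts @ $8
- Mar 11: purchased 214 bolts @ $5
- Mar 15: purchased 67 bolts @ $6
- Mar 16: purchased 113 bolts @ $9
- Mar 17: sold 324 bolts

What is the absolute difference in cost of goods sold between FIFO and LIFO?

FIFO COGS: 156 @ $7 + 65 @ $8 + 103 @ $8 = $2,436
LIFO COGS: 113 @ $9 + 67 @ $6 + 144 @ $5 = $2,139
Difference = |$2,436 − $2,139| = $297

$297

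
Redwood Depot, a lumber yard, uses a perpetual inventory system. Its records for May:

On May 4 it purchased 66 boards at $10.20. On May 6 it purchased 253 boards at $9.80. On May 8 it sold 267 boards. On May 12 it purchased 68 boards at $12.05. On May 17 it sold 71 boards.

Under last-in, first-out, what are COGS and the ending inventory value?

COGS = $3,472.20; ending inventory = $499.80

May 8, 267 sold [LIFO — newest first]: 253 @ $9.80 + 14 @ $10.20 = $2,622.20
May 17, 71 sold [LIFO — newest first]: 68 @ $12.05 + 3 @ $10.20 = $850.00
Total COGS = $2,622.20 + $850.00 = $3,472.20
Ending inventory: 49 @ $10.20 = $499.80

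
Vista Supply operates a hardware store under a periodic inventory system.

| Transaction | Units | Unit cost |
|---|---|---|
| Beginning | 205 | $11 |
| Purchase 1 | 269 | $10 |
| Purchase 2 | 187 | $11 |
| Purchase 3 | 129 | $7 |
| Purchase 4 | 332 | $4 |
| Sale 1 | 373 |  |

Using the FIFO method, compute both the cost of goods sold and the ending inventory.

COGS = $3,935; ending inventory = $5,298

Sale 1 (373) [FIFO — oldest first]: 205 @ $11 + 168 @ $10 = $3,935
Ending inventory: 101 @ $10 + 187 @ $11 + 129 @ $7 + 332 @ $4 = $5,298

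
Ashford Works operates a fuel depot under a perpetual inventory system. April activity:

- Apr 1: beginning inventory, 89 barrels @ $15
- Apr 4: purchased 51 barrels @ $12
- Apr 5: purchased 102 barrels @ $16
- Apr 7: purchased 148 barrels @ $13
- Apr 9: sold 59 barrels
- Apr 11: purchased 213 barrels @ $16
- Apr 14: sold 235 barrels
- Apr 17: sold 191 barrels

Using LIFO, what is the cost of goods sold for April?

COGS = $7,228

Apr 9, 59 sold [LIFO — newest first]: 59 @ $13 = $767
Apr 14, 235 sold [LIFO — newest first]: 213 @ $16 + 22 @ $13 = $3,694
Apr 17, 191 sold [LIFO — newest first]: 67 @ $13 + 102 @ $16 + 22 @ $12 = $2,767
Total COGS = $767 + $3,694 + $2,767 = $7,228
Ending inventory: 89 @ $15 + 29 @ $12 = $1,683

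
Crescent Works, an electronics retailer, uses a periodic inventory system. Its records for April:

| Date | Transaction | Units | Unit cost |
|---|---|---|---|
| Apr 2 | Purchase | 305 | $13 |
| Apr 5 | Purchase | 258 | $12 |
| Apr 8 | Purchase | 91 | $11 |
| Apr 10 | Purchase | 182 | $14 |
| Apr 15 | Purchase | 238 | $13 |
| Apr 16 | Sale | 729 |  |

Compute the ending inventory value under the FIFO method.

Ending inventory = $4,592

Apr 16, 729 sold [FIFO — oldest first]: 305 @ $13 + 258 @ $12 + 91 @ $11 + 75 @ $14 = $9,112
Ending inventory: 107 @ $14 + 238 @ $13 = $4,592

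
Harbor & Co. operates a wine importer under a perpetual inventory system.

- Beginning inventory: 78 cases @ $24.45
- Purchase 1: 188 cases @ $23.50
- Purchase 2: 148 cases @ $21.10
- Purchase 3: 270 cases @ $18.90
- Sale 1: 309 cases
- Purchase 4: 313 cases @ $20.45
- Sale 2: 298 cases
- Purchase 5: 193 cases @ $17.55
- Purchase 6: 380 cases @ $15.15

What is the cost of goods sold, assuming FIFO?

Sale 1 (309) [FIFO — oldest first]: 78 @ $24.45 + 188 @ $23.50 + 43 @ $21.10 = $7,232.40
Sale 2 (298) [FIFO — oldest first]: 105 @ $21.10 + 193 @ $18.90 = $5,863.20
Total COGS = $7,232.40 + $5,863.20 = $13,095.60
Ending inventory: 77 @ $18.90 + 313 @ $20.45 + 193 @ $17.55 + 380 @ $15.15 = $17,000.30

COGS = $13,095.60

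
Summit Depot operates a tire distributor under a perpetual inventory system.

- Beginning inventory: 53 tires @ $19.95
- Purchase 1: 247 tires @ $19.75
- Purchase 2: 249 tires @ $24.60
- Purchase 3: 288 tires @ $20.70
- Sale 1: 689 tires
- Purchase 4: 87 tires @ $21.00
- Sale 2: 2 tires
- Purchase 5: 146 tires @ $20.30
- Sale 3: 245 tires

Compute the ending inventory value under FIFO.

Sale 1 (689) [FIFO — oldest first]: 53 @ $19.95 + 247 @ $19.75 + 249 @ $24.60 + 140 @ $20.70 = $14,959.00
Sale 2 (2) [FIFO — oldest first]: 2 @ $20.70 = $41.40
Sale 3 (245) [FIFO — oldest first]: 146 @ $20.70 + 87 @ $21.00 + 12 @ $20.30 = $5,092.80
Total COGS = $14,959.00 + $41.40 + $5,092.80 = $20,093.20
Ending inventory: 134 @ $20.30 = $2,720.20

Ending inventory = $2,720.20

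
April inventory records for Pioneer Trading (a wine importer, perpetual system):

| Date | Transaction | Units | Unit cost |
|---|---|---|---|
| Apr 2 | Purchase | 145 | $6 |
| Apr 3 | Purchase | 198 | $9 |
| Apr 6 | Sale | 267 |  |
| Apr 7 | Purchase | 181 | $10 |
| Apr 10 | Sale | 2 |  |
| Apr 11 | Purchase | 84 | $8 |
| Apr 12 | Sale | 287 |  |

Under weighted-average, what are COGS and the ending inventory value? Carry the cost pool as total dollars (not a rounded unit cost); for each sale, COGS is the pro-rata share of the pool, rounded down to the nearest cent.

COGS = $4,666.00; ending inventory = $468.00

After Apr 2: 145 on hand, pool $870.00 (≈ $6.0000 each)
After Apr 3: 343 on hand, pool $2,652.00 (≈ $7.7318 each)
Apr 6, sell 267: 267/343 × $2,652.00 → $2,064.38
After Apr 7: 257 on hand, pool $2,397.62 (≈ $9.3293 each)
Apr 10, sell 2: 2/257 × $2,397.62 → $18.65
After Apr 11: 339 on hand, pool $3,050.97 (≈ $8.9999 each)
Apr 12, sell 287: 287/339 × $3,050.97 → $2,582.97
Total COGS = $2,064.38 + $18.65 + $2,582.97 = $4,666.00
Ending inventory (cost pool remaining) = $468.00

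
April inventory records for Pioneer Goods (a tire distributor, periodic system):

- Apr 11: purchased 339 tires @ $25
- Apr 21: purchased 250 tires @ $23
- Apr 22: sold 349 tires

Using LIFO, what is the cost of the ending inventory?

Ending inventory = $6,000

Apr 22, 349 sold [LIFO — newest first]: 250 @ $23 + 99 @ $25 = $8,225
Ending inventory: 240 @ $25 = $6,000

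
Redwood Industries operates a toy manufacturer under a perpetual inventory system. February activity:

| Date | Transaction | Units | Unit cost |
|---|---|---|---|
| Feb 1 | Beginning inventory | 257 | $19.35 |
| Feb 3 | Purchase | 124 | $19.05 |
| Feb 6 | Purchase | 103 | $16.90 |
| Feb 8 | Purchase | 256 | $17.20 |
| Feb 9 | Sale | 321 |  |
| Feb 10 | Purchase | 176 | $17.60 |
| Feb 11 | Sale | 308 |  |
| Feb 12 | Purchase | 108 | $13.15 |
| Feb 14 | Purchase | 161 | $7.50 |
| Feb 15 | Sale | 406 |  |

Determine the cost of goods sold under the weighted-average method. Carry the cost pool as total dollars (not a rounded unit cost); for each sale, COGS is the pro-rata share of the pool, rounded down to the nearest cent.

After Feb 1: 257 on hand, pool $4,972.95 (≈ $19.3500 each)
After Feb 3: 381 on hand, pool $7,335.15 (≈ $19.2524 each)
After Feb 6: 484 on hand, pool $9,075.85 (≈ $18.7518 each)
After Feb 8: 740 on hand, pool $13,479.05 (≈ $18.2149 each)
Feb 9, sell 321: 321/740 × $13,479.05 → $5,846.99
After Feb 10: 595 on hand, pool $10,729.66 (≈ $18.0330 each)
Feb 11, sell 308: 308/595 × $10,729.66 → $5,554.17
After Feb 12: 395 on hand, pool $6,595.69 (≈ $16.6979 each)
After Feb 14: 556 on hand, pool $7,803.19 (≈ $14.0345 each)
Feb 15, sell 406: 406/556 × $7,803.19 → $5,698.01
Total COGS = $5,846.99 + $5,554.17 + $5,698.01 = $17,099.17
Ending inventory (cost pool remaining) = $2,105.18
Check: goods available $19,204.35 = COGS $17,099.17 + ending $2,105.18

COGS = $17,099.17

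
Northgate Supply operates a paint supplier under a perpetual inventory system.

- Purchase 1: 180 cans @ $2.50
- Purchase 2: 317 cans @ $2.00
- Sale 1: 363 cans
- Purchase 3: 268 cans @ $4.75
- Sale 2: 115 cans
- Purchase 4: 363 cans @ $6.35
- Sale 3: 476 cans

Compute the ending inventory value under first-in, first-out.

Ending inventory = $1,104.90

Sale 1 (363) [FIFO — oldest first]: 180 @ $2.50 + 183 @ $2.00 = $816.00
Sale 2 (115) [FIFO — oldest first]: 115 @ $2.00 = $230.00
Sale 3 (476) [FIFO — oldest first]: 19 @ $2.00 + 268 @ $4.75 + 189 @ $6.35 = $2,511.15
Total COGS = $816.00 + $230.00 + $2,511.15 = $3,557.15
Ending inventory: 174 @ $6.35 = $1,104.90
Check: goods available $4,662.05 = COGS $3,557.15 + ending $1,104.90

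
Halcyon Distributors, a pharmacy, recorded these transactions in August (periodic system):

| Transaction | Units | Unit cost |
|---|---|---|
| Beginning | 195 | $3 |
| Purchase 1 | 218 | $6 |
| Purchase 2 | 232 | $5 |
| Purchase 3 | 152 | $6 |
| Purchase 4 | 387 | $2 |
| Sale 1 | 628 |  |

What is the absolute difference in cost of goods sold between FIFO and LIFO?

FIFO COGS: 195 @ $3 + 218 @ $6 + 215 @ $5 = $2,968
LIFO COGS: 387 @ $2 + 152 @ $6 + 89 @ $5 = $2,131
Difference = |$2,968 − $2,131| = $837

$837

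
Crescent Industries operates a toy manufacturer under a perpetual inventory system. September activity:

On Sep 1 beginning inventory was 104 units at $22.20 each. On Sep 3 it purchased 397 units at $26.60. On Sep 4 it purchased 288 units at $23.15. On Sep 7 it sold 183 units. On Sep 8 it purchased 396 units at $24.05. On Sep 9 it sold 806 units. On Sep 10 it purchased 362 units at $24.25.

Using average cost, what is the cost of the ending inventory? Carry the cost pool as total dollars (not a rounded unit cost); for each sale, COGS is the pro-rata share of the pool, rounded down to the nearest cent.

Ending inventory = $13,576.55

After Sep 1: 104 on hand, pool $2,308.80 (≈ $22.2000 each)
After Sep 3: 501 on hand, pool $12,869.00 (≈ $25.6866 each)
After Sep 4: 789 on hand, pool $19,536.20 (≈ $24.7607 each)
Sep 7, sell 183: 183/789 × $19,536.20 → $4,531.20
After Sep 8: 1002 on hand, pool $24,528.80 (≈ $24.4798 each)
Sep 9, sell 806: 806/1002 × $24,528.80 → $19,730.75
After Sep 10: 558 on hand, pool $13,576.55 (≈ $24.3307 each)
Total COGS = $4,531.20 + $19,730.75 = $24,261.95
Ending inventory (cost pool remaining) = $13,576.55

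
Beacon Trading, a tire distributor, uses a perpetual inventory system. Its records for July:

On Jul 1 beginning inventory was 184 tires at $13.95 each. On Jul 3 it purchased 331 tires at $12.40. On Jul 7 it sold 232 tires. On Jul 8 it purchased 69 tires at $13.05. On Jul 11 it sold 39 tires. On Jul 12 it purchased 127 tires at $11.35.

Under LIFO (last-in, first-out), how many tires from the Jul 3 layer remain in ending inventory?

Jul 7, 232 sold [LIFO — newest first]: 232 @ $12.40 = $2,876.80
Jul 11, 39 sold [LIFO — newest first]: 39 @ $13.05 = $508.95
Total COGS = $2,876.80 + $508.95 = $3,385.75
Ending inventory: 184 @ $13.95 + 99 @ $12.40 + 30 @ $13.05 + 127 @ $11.35 = $5,627.35
Check: goods available $9,013.10 = COGS $3,385.75 + ending $5,627.35

99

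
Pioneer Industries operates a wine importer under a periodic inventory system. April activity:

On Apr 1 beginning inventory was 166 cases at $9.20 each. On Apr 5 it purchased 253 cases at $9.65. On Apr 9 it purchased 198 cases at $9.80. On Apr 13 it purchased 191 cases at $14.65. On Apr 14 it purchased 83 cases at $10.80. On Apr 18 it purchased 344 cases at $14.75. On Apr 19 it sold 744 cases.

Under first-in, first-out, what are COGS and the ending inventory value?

Apr 19, 744 sold [FIFO — oldest first]: 166 @ $9.20 + 253 @ $9.65 + 198 @ $9.80 + 127 @ $14.65 = $7,769.60
Ending inventory: 64 @ $14.65 + 83 @ $10.80 + 344 @ $14.75 = $6,908.00
Check: goods available $14,677.60 = COGS $7,769.60 + ending $6,908.00

COGS = $7,769.60; ending inventory = $6,908.00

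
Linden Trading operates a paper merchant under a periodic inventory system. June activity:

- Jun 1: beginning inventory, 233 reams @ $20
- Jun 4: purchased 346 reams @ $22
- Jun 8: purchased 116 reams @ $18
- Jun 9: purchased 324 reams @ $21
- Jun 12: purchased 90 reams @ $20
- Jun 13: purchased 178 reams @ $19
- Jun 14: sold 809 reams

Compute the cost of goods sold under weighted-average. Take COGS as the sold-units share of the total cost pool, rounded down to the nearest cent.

Jun 14, sell 809: 809/1287 × $26,346.00 → $16,560.92
Ending inventory (cost pool remaining) = $9,785.08

COGS = $16,560.92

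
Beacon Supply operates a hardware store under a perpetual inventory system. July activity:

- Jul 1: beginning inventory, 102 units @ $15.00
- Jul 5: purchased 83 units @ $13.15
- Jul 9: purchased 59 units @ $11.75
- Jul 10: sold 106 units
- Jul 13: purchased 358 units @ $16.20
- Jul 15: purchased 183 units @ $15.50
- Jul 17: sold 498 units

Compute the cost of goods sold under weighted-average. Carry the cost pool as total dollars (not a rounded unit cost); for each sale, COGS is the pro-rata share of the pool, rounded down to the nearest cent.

After Jul 1: 102 on hand, pool $1,530.00 (≈ $15.0000 each)
After Jul 5: 185 on hand, pool $2,621.45 (≈ $14.1700 each)
After Jul 9: 244 on hand, pool $3,314.70 (≈ $13.5848 each)
Jul 10, sell 106: 106/244 × $3,314.70 → $1,439.99
After Jul 13: 496 on hand, pool $7,674.31 (≈ $15.4724 each)
After Jul 15: 679 on hand, pool $10,510.81 (≈ $15.4798 each)
Jul 17, sell 498: 498/679 × $10,510.81 → $7,708.95
Total COGS = $1,439.99 + $7,708.95 = $9,148.94
Ending inventory (cost pool remaining) = $2,801.86
Check: goods available $11,950.80 = COGS $9,148.94 + ending $2,801.86

COGS = $9,148.94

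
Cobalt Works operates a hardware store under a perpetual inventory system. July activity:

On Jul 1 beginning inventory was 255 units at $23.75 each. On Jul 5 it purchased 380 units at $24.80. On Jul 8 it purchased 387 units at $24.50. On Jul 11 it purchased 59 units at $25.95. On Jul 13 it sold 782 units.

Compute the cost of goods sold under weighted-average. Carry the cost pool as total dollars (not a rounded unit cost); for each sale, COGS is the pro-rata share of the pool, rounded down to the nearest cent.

COGS = $19,165.00

After Jul 1: 255 on hand, pool $6,056.25 (≈ $23.7500 each)
After Jul 5: 635 on hand, pool $15,480.25 (≈ $24.3783 each)
After Jul 8: 1022 on hand, pool $24,961.75 (≈ $24.4244 each)
After Jul 11: 1081 on hand, pool $26,492.80 (≈ $24.5077 each)
Jul 13, sell 782: 782/1081 × $26,492.80 → $19,165.00
Ending inventory (cost pool remaining) = $7,327.80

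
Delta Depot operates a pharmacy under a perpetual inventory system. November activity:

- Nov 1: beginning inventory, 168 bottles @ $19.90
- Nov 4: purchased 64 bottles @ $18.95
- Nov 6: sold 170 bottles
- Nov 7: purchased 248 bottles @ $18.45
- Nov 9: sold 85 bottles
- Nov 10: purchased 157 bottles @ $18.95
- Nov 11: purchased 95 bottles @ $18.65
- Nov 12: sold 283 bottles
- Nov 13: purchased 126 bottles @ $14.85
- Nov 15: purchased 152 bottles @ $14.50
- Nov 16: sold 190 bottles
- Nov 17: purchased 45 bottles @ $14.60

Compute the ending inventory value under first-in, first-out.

Ending inventory = $4,806.70

Nov 6, 170 sold [FIFO — oldest first]: 168 @ $19.90 + 2 @ $18.95 = $3,381.10
Nov 9, 85 sold [FIFO — oldest first]: 62 @ $18.95 + 23 @ $18.45 = $1,599.25
Nov 12, 283 sold [FIFO — oldest first]: 225 @ $18.45 + 58 @ $18.95 = $5,250.35
Nov 16, 190 sold [FIFO — oldest first]: 99 @ $18.95 + 91 @ $18.65 = $3,573.20
Total COGS = $3,381.10 + $1,599.25 + $5,250.35 + $3,573.20 = $13,803.90
Ending inventory: 4 @ $18.65 + 126 @ $14.85 + 152 @ $14.50 + 45 @ $14.60 = $4,806.70
Check: goods available $18,610.60 = COGS $13,803.90 + ending $4,806.70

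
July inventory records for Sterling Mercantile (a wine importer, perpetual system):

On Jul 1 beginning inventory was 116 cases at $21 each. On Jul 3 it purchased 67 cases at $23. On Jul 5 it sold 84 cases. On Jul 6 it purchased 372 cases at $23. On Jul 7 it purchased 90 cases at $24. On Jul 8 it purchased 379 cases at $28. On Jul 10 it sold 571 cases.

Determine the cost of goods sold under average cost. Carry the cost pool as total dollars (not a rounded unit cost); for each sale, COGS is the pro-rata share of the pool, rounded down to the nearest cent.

COGS = $16,088.04

After Jul 1: 116 on hand, pool $2,436.00 (≈ $21.0000 each)
After Jul 3: 183 on hand, pool $3,977.00 (≈ $21.7322 each)
Jul 5, sell 84: 84/183 × $3,977.00 → $1,825.50
After Jul 6: 471 on hand, pool $10,707.50 (≈ $22.7335 each)
After Jul 7: 561 on hand, pool $12,867.50 (≈ $22.9367 each)
After Jul 8: 940 on hand, pool $23,479.50 (≈ $24.9782 each)
Jul 10, sell 571: 571/940 × $23,479.50 → $14,262.54
Total COGS = $1,825.50 + $14,262.54 = $16,088.04
Ending inventory (cost pool remaining) = $9,216.96
Check: goods available $25,305.00 = COGS $16,088.04 + ending $9,216.96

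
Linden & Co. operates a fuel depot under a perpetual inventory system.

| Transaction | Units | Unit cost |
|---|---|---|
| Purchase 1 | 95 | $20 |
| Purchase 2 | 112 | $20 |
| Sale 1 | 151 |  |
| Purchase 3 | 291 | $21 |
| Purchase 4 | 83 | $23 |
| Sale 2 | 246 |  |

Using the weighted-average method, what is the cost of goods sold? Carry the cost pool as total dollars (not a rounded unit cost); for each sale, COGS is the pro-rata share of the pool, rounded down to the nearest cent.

COGS = $8,248.93

After Purchase 1: 95 on hand, pool $1,900.00 (≈ $20.0000 each)
After Purchase 2: 207 on hand, pool $4,140.00 (≈ $20.0000 each)
Sale 1, sell 151: 151/207 × $4,140.00 → $3,020.00
After Purchase 3: 347 on hand, pool $7,231.00 (≈ $20.8386 each)
After Purchase 4: 430 on hand, pool $9,140.00 (≈ $21.2558 each)
Sale 2, sell 246: 246/430 × $9,140.00 → $5,228.93
Total COGS = $3,020.00 + $5,228.93 = $8,248.93
Ending inventory (cost pool remaining) = $3,911.07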